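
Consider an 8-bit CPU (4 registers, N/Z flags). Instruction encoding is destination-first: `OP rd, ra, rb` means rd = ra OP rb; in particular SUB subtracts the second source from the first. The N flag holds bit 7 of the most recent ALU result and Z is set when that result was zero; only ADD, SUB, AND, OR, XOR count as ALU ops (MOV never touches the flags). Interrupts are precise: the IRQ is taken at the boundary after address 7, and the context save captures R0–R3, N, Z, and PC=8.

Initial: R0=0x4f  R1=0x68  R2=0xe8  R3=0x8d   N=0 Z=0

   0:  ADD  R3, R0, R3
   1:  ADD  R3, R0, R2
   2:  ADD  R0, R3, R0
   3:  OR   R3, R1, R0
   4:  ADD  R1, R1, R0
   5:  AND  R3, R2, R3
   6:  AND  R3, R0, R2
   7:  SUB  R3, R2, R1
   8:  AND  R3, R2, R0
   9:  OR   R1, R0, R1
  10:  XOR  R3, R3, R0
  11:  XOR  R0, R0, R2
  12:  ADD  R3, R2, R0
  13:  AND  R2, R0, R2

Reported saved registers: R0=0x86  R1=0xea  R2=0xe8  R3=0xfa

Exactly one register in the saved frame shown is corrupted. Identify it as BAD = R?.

after  0: R0=0x4f R1=0x68 R2=0xe8 R3=0xdc  N=1 Z=0
after  1: R0=0x4f R1=0x68 R2=0xe8 R3=0x37  N=0 Z=0
after  2: R0=0x86 R1=0x68 R2=0xe8 R3=0x37  N=1 Z=0
after  3: R0=0x86 R1=0x68 R2=0xe8 R3=0xee  N=1 Z=0
after  4: R0=0x86 R1=0xee R2=0xe8 R3=0xee  N=1 Z=0
after  5: R0=0x86 R1=0xee R2=0xe8 R3=0xe8  N=1 Z=0
after  6: R0=0x86 R1=0xee R2=0xe8 R3=0x80  N=1 Z=0
after  7: R0=0x86 R1=0xee R2=0xe8 R3=0xfa  N=1 Z=0
-- IRQ taken; context saved, return-PC = 8 --
mismatch: R1: reported 0xea vs actual 0xee

BAD = R1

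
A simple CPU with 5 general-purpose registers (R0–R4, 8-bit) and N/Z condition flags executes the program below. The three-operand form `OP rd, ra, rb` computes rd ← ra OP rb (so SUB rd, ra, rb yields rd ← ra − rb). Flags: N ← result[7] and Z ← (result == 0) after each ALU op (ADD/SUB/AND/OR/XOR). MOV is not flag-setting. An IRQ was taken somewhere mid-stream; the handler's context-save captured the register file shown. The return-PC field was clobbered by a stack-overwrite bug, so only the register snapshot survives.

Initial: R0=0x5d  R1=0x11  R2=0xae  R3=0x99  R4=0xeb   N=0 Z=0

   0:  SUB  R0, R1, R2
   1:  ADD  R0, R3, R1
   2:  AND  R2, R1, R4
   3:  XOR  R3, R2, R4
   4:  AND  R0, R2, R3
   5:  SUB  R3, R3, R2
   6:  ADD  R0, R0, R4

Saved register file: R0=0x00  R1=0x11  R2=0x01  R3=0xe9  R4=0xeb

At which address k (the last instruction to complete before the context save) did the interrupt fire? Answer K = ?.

K = 5

after  0: R0=0x63 R1=0x11 R2=0xae R3=0x99 R4=0xeb  N=0 Z=0
after  1: R0=0xaa R1=0x11 R2=0xae R3=0x99 R4=0xeb  N=1 Z=0
after  2: R0=0xaa R1=0x11 R2=0x01 R3=0x99 R4=0xeb  N=0 Z=0
after  3: R0=0xaa R1=0x11 R2=0x01 R3=0xea R4=0xeb  N=1 Z=0
after  4: R0=0x00 R1=0x11 R2=0x01 R3=0xea R4=0xeb  N=0 Z=1
after  5: R0=0x00 R1=0x11 R2=0x01 R3=0xe9 R4=0xeb  N=1 Z=0
-- IRQ taken; context saved, return-PC = 6 --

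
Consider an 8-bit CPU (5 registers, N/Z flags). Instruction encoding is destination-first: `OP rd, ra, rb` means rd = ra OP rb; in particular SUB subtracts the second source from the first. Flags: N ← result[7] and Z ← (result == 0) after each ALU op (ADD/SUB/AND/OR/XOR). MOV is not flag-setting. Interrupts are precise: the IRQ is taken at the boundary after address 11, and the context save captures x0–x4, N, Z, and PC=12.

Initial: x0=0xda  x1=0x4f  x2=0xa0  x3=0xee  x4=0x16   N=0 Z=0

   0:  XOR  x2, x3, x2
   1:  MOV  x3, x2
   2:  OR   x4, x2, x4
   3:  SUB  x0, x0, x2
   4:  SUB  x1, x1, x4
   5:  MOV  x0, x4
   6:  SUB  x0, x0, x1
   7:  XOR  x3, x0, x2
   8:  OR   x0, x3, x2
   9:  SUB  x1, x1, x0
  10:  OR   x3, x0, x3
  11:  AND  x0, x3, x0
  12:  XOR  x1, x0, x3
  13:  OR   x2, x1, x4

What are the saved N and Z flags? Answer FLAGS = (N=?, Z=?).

FLAGS = (N=0, Z=0)

after  0: x0=0xda x1=0x4f x2=0x4e x3=0xee x4=0x16  N=0 Z=0
after  1: x0=0xda x1=0x4f x2=0x4e x3=0x4e x4=0x16  N=0 Z=0
after  2: x0=0xda x1=0x4f x2=0x4e x3=0x4e x4=0x5e  N=0 Z=0
after  3: x0=0x8c x1=0x4f x2=0x4e x3=0x4e x4=0x5e  N=1 Z=0
after  4: x0=0x8c x1=0xf1 x2=0x4e x3=0x4e x4=0x5e  N=1 Z=0
after  5: x0=0x5e x1=0xf1 x2=0x4e x3=0x4e x4=0x5e  N=1 Z=0
after  6: x0=0x6d x1=0xf1 x2=0x4e x3=0x4e x4=0x5e  N=0 Z=0
after  7: x0=0x6d x1=0xf1 x2=0x4e x3=0x23 x4=0x5e  N=0 Z=0
after  8: x0=0x6f x1=0xf1 x2=0x4e x3=0x23 x4=0x5e  N=0 Z=0
after  9: x0=0x6f x1=0x82 x2=0x4e x3=0x23 x4=0x5e  N=1 Z=0
after 10: x0=0x6f x1=0x82 x2=0x4e x3=0x6f x4=0x5e  N=0 Z=0
after 11: x0=0x6f x1=0x82 x2=0x4e x3=0x6f x4=0x5e  N=0 Z=0
-- IRQ taken; context saved, return-PC = 12 --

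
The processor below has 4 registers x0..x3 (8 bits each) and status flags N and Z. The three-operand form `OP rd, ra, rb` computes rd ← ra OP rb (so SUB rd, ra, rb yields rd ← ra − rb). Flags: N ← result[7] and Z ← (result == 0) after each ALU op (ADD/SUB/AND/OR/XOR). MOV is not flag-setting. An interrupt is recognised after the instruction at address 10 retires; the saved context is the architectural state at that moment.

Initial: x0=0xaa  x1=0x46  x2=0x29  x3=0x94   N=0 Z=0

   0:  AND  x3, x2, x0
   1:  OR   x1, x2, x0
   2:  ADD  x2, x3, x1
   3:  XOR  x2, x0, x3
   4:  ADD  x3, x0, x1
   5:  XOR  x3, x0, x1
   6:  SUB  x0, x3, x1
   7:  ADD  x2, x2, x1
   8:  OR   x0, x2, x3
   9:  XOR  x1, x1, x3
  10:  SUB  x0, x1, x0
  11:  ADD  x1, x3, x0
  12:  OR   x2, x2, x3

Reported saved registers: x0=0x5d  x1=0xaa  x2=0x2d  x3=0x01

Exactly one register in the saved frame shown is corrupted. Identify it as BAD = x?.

after  0: x0=0xaa x1=0x46 x2=0x29 x3=0x28  N=0 Z=0
after  1: x0=0xaa x1=0xab x2=0x29 x3=0x28  N=1 Z=0
after  2: x0=0xaa x1=0xab x2=0xd3 x3=0x28  N=1 Z=0
after  3: x0=0xaa x1=0xab x2=0x82 x3=0x28  N=1 Z=0
after  4: x0=0xaa x1=0xab x2=0x82 x3=0x55  N=0 Z=0
after  5: x0=0xaa x1=0xab x2=0x82 x3=0x01  N=0 Z=0
after  6: x0=0x56 x1=0xab x2=0x82 x3=0x01  N=0 Z=0
after  7: x0=0x56 x1=0xab x2=0x2d x3=0x01  N=0 Z=0
after  8: x0=0x2d x1=0xab x2=0x2d x3=0x01  N=0 Z=0
after  9: x0=0x2d x1=0xaa x2=0x2d x3=0x01  N=1 Z=0
after 10: x0=0x7d x1=0xaa x2=0x2d x3=0x01  N=0 Z=0
-- IRQ taken; context saved, return-PC = 11 --
mismatch: x0: reported 0x5d vs actual 0x7d

BAD = x0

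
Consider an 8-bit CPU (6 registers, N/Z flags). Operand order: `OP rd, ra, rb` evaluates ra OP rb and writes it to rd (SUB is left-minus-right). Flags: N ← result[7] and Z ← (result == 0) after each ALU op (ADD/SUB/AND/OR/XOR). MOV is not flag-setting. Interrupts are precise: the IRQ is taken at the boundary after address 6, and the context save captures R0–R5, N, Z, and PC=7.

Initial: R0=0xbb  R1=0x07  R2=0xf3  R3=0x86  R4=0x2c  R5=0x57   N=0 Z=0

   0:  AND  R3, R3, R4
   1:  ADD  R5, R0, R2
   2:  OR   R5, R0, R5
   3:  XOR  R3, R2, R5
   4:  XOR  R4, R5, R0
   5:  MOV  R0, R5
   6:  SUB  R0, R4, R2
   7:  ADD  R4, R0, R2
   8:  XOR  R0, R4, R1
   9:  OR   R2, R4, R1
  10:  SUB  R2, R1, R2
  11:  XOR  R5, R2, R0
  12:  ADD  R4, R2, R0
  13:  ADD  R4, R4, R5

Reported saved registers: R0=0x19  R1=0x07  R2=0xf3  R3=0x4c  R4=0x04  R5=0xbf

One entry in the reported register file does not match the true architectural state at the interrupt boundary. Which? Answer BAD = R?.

after  0: R0=0xbb R1=0x07 R2=0xf3 R3=0x04 R4=0x2c R5=0x57  N=0 Z=0
after  1: R0=0xbb R1=0x07 R2=0xf3 R3=0x04 R4=0x2c R5=0xae  N=1 Z=0
after  2: R0=0xbb R1=0x07 R2=0xf3 R3=0x04 R4=0x2c R5=0xbf  N=1 Z=0
after  3: R0=0xbb R1=0x07 R2=0xf3 R3=0x4c R4=0x2c R5=0xbf  N=0 Z=0
after  4: R0=0xbb R1=0x07 R2=0xf3 R3=0x4c R4=0x04 R5=0xbf  N=0 Z=0
after  5: R0=0xbf R1=0x07 R2=0xf3 R3=0x4c R4=0x04 R5=0xbf  N=0 Z=0
after  6: R0=0x11 R1=0x07 R2=0xf3 R3=0x4c R4=0x04 R5=0xbf  N=0 Z=0
-- IRQ taken; context saved, return-PC = 7 --
mismatch: R0: reported 0x19 vs actual 0x11

BAD = R0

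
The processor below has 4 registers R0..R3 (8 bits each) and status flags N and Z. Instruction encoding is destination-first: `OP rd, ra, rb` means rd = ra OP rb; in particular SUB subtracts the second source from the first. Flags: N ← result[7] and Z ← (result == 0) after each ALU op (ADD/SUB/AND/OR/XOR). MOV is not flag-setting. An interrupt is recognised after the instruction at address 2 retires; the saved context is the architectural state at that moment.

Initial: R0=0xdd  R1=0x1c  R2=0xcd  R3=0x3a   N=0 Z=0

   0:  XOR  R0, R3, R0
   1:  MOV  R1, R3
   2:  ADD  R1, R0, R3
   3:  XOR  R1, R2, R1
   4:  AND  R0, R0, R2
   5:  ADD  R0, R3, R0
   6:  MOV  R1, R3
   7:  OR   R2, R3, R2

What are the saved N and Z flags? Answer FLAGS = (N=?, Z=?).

after  0: R0=0xe7 R1=0x1c R2=0xcd R3=0x3a  N=1 Z=0
after  1: R0=0xe7 R1=0x3a R2=0xcd R3=0x3a  N=1 Z=0
after  2: R0=0xe7 R1=0x21 R2=0xcd R3=0x3a  N=0 Z=0
-- IRQ taken; context saved, return-PC = 3 --

FLAGS = (N=0, Z=0)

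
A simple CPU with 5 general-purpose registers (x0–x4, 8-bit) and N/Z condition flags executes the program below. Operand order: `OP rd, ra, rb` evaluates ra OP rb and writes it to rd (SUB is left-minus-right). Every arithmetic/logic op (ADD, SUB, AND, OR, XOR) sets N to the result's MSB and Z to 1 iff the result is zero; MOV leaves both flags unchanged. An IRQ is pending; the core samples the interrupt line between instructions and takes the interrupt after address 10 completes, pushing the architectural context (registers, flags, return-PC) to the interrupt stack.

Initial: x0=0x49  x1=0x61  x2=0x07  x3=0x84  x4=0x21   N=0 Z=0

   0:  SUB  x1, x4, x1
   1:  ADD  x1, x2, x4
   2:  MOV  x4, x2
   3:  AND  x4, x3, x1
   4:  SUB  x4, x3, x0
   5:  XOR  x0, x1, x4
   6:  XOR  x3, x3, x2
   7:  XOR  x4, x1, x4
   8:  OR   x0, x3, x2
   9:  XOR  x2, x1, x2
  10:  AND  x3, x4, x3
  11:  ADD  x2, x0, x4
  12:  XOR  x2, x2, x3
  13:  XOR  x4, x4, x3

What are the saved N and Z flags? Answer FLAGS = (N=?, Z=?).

FLAGS = (N=0, Z=0)

after  0: x0=0x49 x1=0xc0 x2=0x07 x3=0x84 x4=0x21  N=1 Z=0
after  1: x0=0x49 x1=0x28 x2=0x07 x3=0x84 x4=0x21  N=0 Z=0
after  2: x0=0x49 x1=0x28 x2=0x07 x3=0x84 x4=0x07  N=0 Z=0
after  3: x0=0x49 x1=0x28 x2=0x07 x3=0x84 x4=0x00  N=0 Z=1
after  4: x0=0x49 x1=0x28 x2=0x07 x3=0x84 x4=0x3b  N=0 Z=0
after  5: x0=0x13 x1=0x28 x2=0x07 x3=0x84 x4=0x3b  N=0 Z=0
after  6: x0=0x13 x1=0x28 x2=0x07 x3=0x83 x4=0x3b  N=1 Z=0
after  7: x0=0x13 x1=0x28 x2=0x07 x3=0x83 x4=0x13  N=0 Z=0
after  8: x0=0x87 x1=0x28 x2=0x07 x3=0x83 x4=0x13  N=1 Z=0
after  9: x0=0x87 x1=0x28 x2=0x2f x3=0x83 x4=0x13  N=0 Z=0
after 10: x0=0x87 x1=0x28 x2=0x2f x3=0x03 x4=0x13  N=0 Z=0
-- IRQ taken; context saved, return-PC = 11 --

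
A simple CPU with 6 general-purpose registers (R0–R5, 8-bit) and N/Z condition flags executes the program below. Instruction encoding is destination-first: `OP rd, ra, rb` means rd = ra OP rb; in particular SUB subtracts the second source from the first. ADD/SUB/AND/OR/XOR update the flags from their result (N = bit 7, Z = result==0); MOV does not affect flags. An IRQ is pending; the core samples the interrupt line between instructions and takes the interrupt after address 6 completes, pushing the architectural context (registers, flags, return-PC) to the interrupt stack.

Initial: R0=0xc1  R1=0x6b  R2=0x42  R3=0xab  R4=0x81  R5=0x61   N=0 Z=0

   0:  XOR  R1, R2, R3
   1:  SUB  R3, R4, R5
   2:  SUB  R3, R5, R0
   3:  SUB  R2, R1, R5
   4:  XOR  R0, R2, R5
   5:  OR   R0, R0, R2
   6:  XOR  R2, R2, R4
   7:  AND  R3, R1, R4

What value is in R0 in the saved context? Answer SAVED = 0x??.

SAVED = 0xe9

after  0: R0=0xc1 R1=0xe9 R2=0x42 R3=0xab R4=0x81 R5=0x61  N=1 Z=0
after  1: R0=0xc1 R1=0xe9 R2=0x42 R3=0x20 R4=0x81 R5=0x61  N=0 Z=0
after  2: R0=0xc1 R1=0xe9 R2=0x42 R3=0xa0 R4=0x81 R5=0x61  N=1 Z=0
after  3: R0=0xc1 R1=0xe9 R2=0x88 R3=0xa0 R4=0x81 R5=0x61  N=1 Z=0
after  4: R0=0xe9 R1=0xe9 R2=0x88 R3=0xa0 R4=0x81 R5=0x61  N=1 Z=0
after  5: R0=0xe9 R1=0xe9 R2=0x88 R3=0xa0 R4=0x81 R5=0x61  N=1 Z=0
after  6: R0=0xe9 R1=0xe9 R2=0x09 R3=0xa0 R4=0x81 R5=0x61  N=0 Z=0
-- IRQ taken; context saved, return-PC = 7 --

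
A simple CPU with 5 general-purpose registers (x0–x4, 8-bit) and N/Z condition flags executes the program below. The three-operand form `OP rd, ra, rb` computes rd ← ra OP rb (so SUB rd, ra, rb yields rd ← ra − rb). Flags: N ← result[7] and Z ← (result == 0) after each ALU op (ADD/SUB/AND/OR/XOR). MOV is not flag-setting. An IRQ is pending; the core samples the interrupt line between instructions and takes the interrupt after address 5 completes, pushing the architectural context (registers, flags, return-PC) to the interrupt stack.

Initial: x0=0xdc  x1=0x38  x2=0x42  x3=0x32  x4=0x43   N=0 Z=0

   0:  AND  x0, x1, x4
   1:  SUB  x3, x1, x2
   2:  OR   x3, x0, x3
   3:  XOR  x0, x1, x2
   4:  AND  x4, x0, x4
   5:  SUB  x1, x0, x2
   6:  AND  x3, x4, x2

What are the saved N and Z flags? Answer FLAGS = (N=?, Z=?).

FLAGS = (N=0, Z=0)

after  0: x0=0x00 x1=0x38 x2=0x42 x3=0x32 x4=0x43  N=0 Z=1
after  1: x0=0x00 x1=0x38 x2=0x42 x3=0xf6 x4=0x43  N=1 Z=0
after  2: x0=0x00 x1=0x38 x2=0x42 x3=0xf6 x4=0x43  N=1 Z=0
after  3: x0=0x7a x1=0x38 x2=0x42 x3=0xf6 x4=0x43  N=0 Z=0
after  4: x0=0x7a x1=0x38 x2=0x42 x3=0xf6 x4=0x42  N=0 Z=0
after  5: x0=0x7a x1=0x38 x2=0x42 x3=0xf6 x4=0x42  N=0 Z=0
-- IRQ taken; context saved, return-PC = 6 --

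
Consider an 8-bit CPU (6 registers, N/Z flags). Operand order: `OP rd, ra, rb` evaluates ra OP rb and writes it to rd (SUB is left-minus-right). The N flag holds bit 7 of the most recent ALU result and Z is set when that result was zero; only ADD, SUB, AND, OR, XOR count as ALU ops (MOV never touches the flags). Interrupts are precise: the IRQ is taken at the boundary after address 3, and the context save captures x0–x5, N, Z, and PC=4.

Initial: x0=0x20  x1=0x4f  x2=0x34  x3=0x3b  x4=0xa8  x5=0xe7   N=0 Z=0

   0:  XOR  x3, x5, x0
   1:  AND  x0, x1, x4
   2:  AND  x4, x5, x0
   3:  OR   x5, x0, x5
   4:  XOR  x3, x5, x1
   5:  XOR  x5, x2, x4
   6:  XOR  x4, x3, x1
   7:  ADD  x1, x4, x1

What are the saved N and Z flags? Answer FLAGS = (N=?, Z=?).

after  0: x0=0x20 x1=0x4f x2=0x34 x3=0xc7 x4=0xa8 x5=0xe7  N=1 Z=0
after  1: x0=0x08 x1=0x4f x2=0x34 x3=0xc7 x4=0xa8 x5=0xe7  N=0 Z=0
after  2: x0=0x08 x1=0x4f x2=0x34 x3=0xc7 x4=0x00 x5=0xe7  N=0 Z=1
after  3: x0=0x08 x1=0x4f x2=0x34 x3=0xc7 x4=0x00 x5=0xef  N=1 Z=0
-- IRQ taken; context saved, return-PC = 4 --

FLAGS = (N=1, Z=0)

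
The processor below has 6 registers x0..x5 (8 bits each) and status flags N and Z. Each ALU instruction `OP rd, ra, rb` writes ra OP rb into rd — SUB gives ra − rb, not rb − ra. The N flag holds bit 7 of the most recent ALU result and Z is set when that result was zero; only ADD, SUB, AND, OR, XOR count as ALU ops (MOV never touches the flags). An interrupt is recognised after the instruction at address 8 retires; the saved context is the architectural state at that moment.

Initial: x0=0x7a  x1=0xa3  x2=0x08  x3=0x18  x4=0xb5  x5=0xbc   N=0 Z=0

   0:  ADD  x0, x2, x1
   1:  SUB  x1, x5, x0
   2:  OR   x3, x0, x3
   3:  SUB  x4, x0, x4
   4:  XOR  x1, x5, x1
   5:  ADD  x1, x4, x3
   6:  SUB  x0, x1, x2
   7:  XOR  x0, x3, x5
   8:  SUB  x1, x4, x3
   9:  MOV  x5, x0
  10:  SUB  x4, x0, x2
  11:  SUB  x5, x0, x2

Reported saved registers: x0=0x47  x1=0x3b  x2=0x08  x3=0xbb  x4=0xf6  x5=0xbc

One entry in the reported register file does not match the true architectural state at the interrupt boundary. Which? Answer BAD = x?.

BAD = x0

after  0: x0=0xab x1=0xa3 x2=0x08 x3=0x18 x4=0xb5 x5=0xbc  N=1 Z=0
after  1: x0=0xab x1=0x11 x2=0x08 x3=0x18 x4=0xb5 x5=0xbc  N=0 Z=0
after  2: x0=0xab x1=0x11 x2=0x08 x3=0xbb x4=0xb5 x5=0xbc  N=1 Z=0
after  3: x0=0xab x1=0x11 x2=0x08 x3=0xbb x4=0xf6 x5=0xbc  N=1 Z=0
after  4: x0=0xab x1=0xad x2=0x08 x3=0xbb x4=0xf6 x5=0xbc  N=1 Z=0
after  5: x0=0xab x1=0xb1 x2=0x08 x3=0xbb x4=0xf6 x5=0xbc  N=1 Z=0
after  6: x0=0xa9 x1=0xb1 x2=0x08 x3=0xbb x4=0xf6 x5=0xbc  N=1 Z=0
after  7: x0=0x07 x1=0xb1 x2=0x08 x3=0xbb x4=0xf6 x5=0xbc  N=0 Z=0
after  8: x0=0x07 x1=0x3b x2=0x08 x3=0xbb x4=0xf6 x5=0xbc  N=0 Z=0
-- IRQ taken; context saved, return-PC = 9 --
mismatch: x0: reported 0x47 vs actual 0x07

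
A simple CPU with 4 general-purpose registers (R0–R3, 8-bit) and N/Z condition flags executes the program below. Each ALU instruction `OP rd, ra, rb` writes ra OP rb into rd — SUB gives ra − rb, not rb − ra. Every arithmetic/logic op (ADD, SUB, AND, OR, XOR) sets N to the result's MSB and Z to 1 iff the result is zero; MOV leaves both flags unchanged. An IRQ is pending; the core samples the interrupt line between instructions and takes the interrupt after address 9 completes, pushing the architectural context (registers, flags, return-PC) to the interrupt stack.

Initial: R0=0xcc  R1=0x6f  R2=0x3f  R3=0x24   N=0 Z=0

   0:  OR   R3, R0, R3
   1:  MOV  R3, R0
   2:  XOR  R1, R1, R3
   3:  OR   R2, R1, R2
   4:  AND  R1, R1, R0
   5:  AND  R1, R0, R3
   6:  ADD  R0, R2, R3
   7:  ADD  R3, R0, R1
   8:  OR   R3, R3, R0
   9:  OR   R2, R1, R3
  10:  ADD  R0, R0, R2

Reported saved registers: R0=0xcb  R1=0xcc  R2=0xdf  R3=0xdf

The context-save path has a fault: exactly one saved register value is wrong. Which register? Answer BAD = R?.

BAD = R0

after  0: R0=0xcc R1=0x6f R2=0x3f R3=0xec  N=1 Z=0
after  1: R0=0xcc R1=0x6f R2=0x3f R3=0xcc  N=1 Z=0
after  2: R0=0xcc R1=0xa3 R2=0x3f R3=0xcc  N=1 Z=0
after  3: R0=0xcc R1=0xa3 R2=0xbf R3=0xcc  N=1 Z=0
after  4: R0=0xcc R1=0x80 R2=0xbf R3=0xcc  N=1 Z=0
after  5: R0=0xcc R1=0xcc R2=0xbf R3=0xcc  N=1 Z=0
after  6: R0=0x8b R1=0xcc R2=0xbf R3=0xcc  N=1 Z=0
after  7: R0=0x8b R1=0xcc R2=0xbf R3=0x57  N=0 Z=0
after  8: R0=0x8b R1=0xcc R2=0xbf R3=0xdf  N=1 Z=0
after  9: R0=0x8b R1=0xcc R2=0xdf R3=0xdf  N=1 Z=0
-- IRQ taken; context saved, return-PC = 10 --
mismatch: R0: reported 0xcb vs actual 0x8b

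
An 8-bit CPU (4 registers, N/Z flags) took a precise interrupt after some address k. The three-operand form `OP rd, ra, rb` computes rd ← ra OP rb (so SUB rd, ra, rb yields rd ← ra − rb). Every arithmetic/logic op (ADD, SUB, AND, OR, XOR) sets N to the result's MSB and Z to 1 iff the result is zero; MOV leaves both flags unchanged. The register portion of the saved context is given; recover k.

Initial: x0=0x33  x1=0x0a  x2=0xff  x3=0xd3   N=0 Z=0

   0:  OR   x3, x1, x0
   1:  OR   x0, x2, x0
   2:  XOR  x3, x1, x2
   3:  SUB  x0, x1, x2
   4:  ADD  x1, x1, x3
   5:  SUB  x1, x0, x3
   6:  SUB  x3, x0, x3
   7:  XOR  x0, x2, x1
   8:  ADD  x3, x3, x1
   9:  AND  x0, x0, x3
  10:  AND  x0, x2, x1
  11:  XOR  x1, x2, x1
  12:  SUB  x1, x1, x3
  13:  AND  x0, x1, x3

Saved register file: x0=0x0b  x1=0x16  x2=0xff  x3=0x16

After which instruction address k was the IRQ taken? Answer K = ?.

K = 6

after  0: x0=0x33 x1=0x0a x2=0xff x3=0x3b  N=0 Z=0
after  1: x0=0xff x1=0x0a x2=0xff x3=0x3b  N=1 Z=0
after  2: x0=0xff x1=0x0a x2=0xff x3=0xf5  N=1 Z=0
after  3: x0=0x0b x1=0x0a x2=0xff x3=0xf5  N=0 Z=0
after  4: x0=0x0b x1=0xff x2=0xff x3=0xf5  N=1 Z=0
after  5: x0=0x0b x1=0x16 x2=0xff x3=0xf5  N=0 Z=0
after  6: x0=0x0b x1=0x16 x2=0xff x3=0x16  N=0 Z=0
-- IRQ taken; context saved, return-PC = 7 --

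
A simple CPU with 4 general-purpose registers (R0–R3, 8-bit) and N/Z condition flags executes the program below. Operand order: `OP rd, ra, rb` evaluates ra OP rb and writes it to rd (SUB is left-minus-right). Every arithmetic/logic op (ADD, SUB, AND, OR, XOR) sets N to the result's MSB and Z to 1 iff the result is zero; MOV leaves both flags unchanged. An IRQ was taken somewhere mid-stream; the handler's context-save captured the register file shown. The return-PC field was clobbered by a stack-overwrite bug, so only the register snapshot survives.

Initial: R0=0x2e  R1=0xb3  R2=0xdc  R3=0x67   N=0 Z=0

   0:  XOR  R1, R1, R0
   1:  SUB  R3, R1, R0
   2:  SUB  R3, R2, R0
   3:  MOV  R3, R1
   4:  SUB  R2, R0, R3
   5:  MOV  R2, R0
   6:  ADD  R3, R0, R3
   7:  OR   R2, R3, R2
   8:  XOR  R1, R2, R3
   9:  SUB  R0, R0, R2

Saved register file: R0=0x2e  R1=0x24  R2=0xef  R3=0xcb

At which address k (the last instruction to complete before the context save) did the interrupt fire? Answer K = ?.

after  0: R0=0x2e R1=0x9d R2=0xdc R3=0x67  N=1 Z=0
after  1: R0=0x2e R1=0x9d R2=0xdc R3=0x6f  N=0 Z=0
after  2: R0=0x2e R1=0x9d R2=0xdc R3=0xae  N=1 Z=0
after  3: R0=0x2e R1=0x9d R2=0xdc R3=0x9d  N=1 Z=0
after  4: R0=0x2e R1=0x9d R2=0x91 R3=0x9d  N=1 Z=0
after  5: R0=0x2e R1=0x9d R2=0x2e R3=0x9d  N=1 Z=0
after  6: R0=0x2e R1=0x9d R2=0x2e R3=0xcb  N=1 Z=0
after  7: R0=0x2e R1=0x9d R2=0xef R3=0xcb  N=1 Z=0
after  8: R0=0x2e R1=0x24 R2=0xef R3=0xcb  N=0 Z=0
-- IRQ taken; context saved, return-PC = 9 --

K = 8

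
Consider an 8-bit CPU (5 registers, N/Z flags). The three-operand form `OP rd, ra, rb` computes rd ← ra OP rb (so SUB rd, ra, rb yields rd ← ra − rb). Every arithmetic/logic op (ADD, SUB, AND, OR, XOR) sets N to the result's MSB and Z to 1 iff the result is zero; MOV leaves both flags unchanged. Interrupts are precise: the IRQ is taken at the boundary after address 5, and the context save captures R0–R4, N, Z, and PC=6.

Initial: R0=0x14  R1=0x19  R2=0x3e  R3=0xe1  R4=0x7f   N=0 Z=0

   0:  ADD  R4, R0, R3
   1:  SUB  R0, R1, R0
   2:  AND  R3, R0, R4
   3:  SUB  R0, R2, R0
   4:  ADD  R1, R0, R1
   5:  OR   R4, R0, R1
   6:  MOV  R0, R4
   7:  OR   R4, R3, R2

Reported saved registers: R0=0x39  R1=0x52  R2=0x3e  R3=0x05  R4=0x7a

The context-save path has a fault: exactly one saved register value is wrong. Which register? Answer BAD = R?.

BAD = R4

after  0: R0=0x14 R1=0x19 R2=0x3e R3=0xe1 R4=0xf5  N=1 Z=0
after  1: R0=0x05 R1=0x19 R2=0x3e R3=0xe1 R4=0xf5  N=0 Z=0
after  2: R0=0x05 R1=0x19 R2=0x3e R3=0x05 R4=0xf5  N=0 Z=0
after  3: R0=0x39 R1=0x19 R2=0x3e R3=0x05 R4=0xf5  N=0 Z=0
after  4: R0=0x39 R1=0x52 R2=0x3e R3=0x05 R4=0xf5  N=0 Z=0
after  5: R0=0x39 R1=0x52 R2=0x3e R3=0x05 R4=0x7b  N=0 Z=0
-- IRQ taken; context saved, return-PC = 6 --
mismatch: R4: reported 0x7a vs actual 0x7b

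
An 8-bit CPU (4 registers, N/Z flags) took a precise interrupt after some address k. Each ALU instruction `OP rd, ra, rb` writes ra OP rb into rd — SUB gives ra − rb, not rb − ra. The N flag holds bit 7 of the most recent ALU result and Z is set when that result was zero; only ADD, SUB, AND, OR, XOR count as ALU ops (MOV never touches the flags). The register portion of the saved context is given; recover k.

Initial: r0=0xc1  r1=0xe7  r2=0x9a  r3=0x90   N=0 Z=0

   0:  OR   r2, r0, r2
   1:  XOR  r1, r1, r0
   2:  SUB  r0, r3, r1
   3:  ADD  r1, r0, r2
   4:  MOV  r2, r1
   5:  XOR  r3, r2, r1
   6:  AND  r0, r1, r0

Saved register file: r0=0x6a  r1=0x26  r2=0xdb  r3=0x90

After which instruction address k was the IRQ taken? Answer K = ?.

after  0: r0=0xc1 r1=0xe7 r2=0xdb r3=0x90  N=1 Z=0
after  1: r0=0xc1 r1=0x26 r2=0xdb r3=0x90  N=0 Z=0
after  2: r0=0x6a r1=0x26 r2=0xdb r3=0x90  N=0 Z=0
-- IRQ taken; context saved, return-PC = 3 --

K = 2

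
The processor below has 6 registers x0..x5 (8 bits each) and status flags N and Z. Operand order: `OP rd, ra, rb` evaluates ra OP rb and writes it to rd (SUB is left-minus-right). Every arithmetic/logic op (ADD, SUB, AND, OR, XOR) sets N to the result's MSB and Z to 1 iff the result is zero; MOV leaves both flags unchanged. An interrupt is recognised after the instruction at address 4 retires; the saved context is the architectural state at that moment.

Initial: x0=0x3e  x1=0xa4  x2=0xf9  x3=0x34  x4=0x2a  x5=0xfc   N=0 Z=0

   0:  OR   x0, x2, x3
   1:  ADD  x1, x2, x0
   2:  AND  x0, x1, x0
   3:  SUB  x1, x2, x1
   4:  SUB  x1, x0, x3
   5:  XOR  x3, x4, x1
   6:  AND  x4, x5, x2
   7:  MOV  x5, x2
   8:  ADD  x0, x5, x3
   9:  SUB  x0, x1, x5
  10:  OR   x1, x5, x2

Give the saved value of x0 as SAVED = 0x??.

after  0: x0=0xfd x1=0xa4 x2=0xf9 x3=0x34 x4=0x2a x5=0xfc  N=1 Z=0
after  1: x0=0xfd x1=0xf6 x2=0xf9 x3=0x34 x4=0x2a x5=0xfc  N=1 Z=0
after  2: x0=0xf4 x1=0xf6 x2=0xf9 x3=0x34 x4=0x2a x5=0xfc  N=1 Z=0
after  3: x0=0xf4 x1=0x03 x2=0xf9 x3=0x34 x4=0x2a x5=0xfc  N=0 Z=0
after  4: x0=0xf4 x1=0xc0 x2=0xf9 x3=0x34 x4=0x2a x5=0xfc  N=1 Z=0
-- IRQ taken; context saved, return-PC = 5 --

SAVED = 0xf4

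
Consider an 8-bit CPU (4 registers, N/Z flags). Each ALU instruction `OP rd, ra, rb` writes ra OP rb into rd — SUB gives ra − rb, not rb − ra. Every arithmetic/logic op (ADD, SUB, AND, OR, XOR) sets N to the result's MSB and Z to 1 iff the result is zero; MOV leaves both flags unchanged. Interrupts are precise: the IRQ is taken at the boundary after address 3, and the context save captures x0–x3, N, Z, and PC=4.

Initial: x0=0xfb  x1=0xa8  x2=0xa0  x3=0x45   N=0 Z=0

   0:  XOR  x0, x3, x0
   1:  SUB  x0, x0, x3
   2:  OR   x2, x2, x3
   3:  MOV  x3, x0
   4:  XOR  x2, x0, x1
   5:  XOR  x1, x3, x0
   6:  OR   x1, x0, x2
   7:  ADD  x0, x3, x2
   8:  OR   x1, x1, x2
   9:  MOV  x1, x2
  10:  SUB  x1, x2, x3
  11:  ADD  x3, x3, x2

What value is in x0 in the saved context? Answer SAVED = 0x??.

after  0: x0=0xbe x1=0xa8 x2=0xa0 x3=0x45  N=1 Z=0
after  1: x0=0x79 x1=0xa8 x2=0xa0 x3=0x45  N=0 Z=0
after  2: x0=0x79 x1=0xa8 x2=0xe5 x3=0x45  N=1 Z=0
after  3: x0=0x79 x1=0xa8 x2=0xe5 x3=0x79  N=1 Z=0
-- IRQ taken; context saved, return-PC = 4 --

SAVED = 0x79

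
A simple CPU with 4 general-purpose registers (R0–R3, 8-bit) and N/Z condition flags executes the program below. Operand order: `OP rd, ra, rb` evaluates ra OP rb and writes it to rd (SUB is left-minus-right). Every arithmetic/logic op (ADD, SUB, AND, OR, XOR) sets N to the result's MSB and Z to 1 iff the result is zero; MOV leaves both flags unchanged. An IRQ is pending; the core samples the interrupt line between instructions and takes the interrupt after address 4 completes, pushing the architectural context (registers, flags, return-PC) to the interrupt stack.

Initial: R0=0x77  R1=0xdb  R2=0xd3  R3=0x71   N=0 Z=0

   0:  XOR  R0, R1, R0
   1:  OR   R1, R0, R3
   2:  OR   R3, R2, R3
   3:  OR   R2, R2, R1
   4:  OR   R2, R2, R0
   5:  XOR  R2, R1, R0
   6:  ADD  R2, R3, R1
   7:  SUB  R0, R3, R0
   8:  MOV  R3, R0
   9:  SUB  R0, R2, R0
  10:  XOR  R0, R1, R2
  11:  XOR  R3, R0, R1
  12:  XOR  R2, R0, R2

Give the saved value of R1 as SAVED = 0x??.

SAVED = 0xfd

after  0: R0=0xac R1=0xdb R2=0xd3 R3=0x71  N=1 Z=0
after  1: R0=0xac R1=0xfd R2=0xd3 R3=0x71  N=1 Z=0
after  2: R0=0xac R1=0xfd R2=0xd3 R3=0xf3  N=1 Z=0
after  3: R0=0xac R1=0xfd R2=0xff R3=0xf3  N=1 Z=0
after  4: R0=0xac R1=0xfd R2=0xff R3=0xf3  N=1 Z=0
-- IRQ taken; context saved, return-PC = 5 --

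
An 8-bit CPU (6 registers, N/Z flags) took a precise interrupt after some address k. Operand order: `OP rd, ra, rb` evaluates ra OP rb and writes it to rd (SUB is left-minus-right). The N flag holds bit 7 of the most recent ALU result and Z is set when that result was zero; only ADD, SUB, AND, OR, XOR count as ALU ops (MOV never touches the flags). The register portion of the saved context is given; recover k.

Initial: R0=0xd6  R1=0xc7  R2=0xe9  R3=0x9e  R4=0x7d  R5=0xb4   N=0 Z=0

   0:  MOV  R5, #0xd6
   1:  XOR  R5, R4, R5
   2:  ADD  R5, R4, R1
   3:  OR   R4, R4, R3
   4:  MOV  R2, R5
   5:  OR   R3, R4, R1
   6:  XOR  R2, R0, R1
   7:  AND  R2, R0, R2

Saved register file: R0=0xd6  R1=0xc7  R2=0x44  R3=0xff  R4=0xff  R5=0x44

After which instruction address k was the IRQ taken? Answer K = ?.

after  0: R0=0xd6 R1=0xc7 R2=0xe9 R3=0x9e R4=0x7d R5=0xd6  N=0 Z=0
after  1: R0=0xd6 R1=0xc7 R2=0xe9 R3=0x9e R4=0x7d R5=0xab  N=1 Z=0
after  2: R0=0xd6 R1=0xc7 R2=0xe9 R3=0x9e R4=0x7d R5=0x44  N=0 Z=0
after  3: R0=0xd6 R1=0xc7 R2=0xe9 R3=0x9e R4=0xff R5=0x44  N=1 Z=0
after  4: R0=0xd6 R1=0xc7 R2=0x44 R3=0x9e R4=0xff R5=0x44  N=1 Z=0
after  5: R0=0xd6 R1=0xc7 R2=0x44 R3=0xff R4=0xff R5=0x44  N=1 Z=0
-- IRQ taken; context saved, return-PC = 6 --

K = 5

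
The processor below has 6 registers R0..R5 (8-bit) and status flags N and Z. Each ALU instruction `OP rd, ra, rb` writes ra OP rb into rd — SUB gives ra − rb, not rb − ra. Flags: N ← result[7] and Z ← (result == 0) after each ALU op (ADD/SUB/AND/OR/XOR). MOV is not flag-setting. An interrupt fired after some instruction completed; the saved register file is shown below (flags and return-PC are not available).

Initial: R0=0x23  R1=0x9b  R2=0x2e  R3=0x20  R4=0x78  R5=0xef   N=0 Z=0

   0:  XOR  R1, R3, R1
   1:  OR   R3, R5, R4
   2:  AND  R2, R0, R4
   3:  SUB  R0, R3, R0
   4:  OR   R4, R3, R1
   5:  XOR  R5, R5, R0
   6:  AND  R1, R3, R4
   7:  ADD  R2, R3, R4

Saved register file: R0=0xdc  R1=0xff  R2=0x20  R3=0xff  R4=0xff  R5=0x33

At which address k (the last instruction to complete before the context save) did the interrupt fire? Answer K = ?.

after  0: R0=0x23 R1=0xbb R2=0x2e R3=0x20 R4=0x78 R5=0xef  N=1 Z=0
after  1: R0=0x23 R1=0xbb R2=0x2e R3=0xff R4=0x78 R5=0xef  N=1 Z=0
after  2: R0=0x23 R1=0xbb R2=0x20 R3=0xff R4=0x78 R5=0xef  N=0 Z=0
after  3: R0=0xdc R1=0xbb R2=0x20 R3=0xff R4=0x78 R5=0xef  N=1 Z=0
after  4: R0=0xdc R1=0xbb R2=0x20 R3=0xff R4=0xff R5=0xef  N=1 Z=0
after  5: R0=0xdc R1=0xbb R2=0x20 R3=0xff R4=0xff R5=0x33  N=0 Z=0
after  6: R0=0xdc R1=0xff R2=0x20 R3=0xff R4=0xff R5=0x33  N=1 Z=0
-- IRQ taken; context saved, return-PC = 7 --

K = 6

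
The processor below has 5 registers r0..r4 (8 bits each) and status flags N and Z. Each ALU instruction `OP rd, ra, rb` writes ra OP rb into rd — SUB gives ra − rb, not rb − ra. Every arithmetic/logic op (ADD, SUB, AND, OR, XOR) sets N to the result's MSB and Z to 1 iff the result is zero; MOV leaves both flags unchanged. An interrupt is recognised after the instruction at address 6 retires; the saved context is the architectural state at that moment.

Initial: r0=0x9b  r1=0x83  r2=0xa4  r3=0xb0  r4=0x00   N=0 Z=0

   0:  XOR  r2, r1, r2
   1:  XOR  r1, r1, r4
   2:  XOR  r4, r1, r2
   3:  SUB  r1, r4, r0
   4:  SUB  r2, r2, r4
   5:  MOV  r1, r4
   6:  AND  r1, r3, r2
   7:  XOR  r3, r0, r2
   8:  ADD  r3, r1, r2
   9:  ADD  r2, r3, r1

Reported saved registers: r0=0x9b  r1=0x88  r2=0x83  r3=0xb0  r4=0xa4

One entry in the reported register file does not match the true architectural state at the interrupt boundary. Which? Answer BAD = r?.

after  0: r0=0x9b r1=0x83 r2=0x27 r3=0xb0 r4=0x00  N=0 Z=0
after  1: r0=0x9b r1=0x83 r2=0x27 r3=0xb0 r4=0x00  N=1 Z=0
after  2: r0=0x9b r1=0x83 r2=0x27 r3=0xb0 r4=0xa4  N=1 Z=0
after  3: r0=0x9b r1=0x09 r2=0x27 r3=0xb0 r4=0xa4  N=0 Z=0
after  4: r0=0x9b r1=0x09 r2=0x83 r3=0xb0 r4=0xa4  N=1 Z=0
after  5: r0=0x9b r1=0xa4 r2=0x83 r3=0xb0 r4=0xa4  N=1 Z=0
after  6: r0=0x9b r1=0x80 r2=0x83 r3=0xb0 r4=0xa4  N=1 Z=0
-- IRQ taken; context saved, return-PC = 7 --
mismatch: r1: reported 0x88 vs actual 0x80

BAD = r1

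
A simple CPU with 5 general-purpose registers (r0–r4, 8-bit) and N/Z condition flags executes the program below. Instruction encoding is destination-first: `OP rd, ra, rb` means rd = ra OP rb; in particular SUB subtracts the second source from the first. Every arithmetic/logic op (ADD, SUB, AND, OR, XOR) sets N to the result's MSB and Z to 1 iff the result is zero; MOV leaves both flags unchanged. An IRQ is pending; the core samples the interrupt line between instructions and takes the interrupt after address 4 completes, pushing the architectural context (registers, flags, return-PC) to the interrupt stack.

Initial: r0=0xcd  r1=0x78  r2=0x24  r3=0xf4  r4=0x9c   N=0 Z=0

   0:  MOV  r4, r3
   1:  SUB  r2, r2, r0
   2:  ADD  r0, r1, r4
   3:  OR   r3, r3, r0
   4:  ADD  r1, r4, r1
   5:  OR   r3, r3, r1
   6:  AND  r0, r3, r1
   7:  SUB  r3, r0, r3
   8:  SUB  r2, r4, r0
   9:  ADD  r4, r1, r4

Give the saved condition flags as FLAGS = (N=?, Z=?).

FLAGS = (N=0, Z=0)

after  0: r0=0xcd r1=0x78 r2=0x24 r3=0xf4 r4=0xf4  N=0 Z=0
after  1: r0=0xcd r1=0x78 r2=0x57 r3=0xf4 r4=0xf4  N=0 Z=0
after  2: r0=0x6c r1=0x78 r2=0x57 r3=0xf4 r4=0xf4  N=0 Z=0
after  3: r0=0x6c r1=0x78 r2=0x57 r3=0xfc r4=0xf4  N=1 Z=0
after  4: r0=0x6c r1=0x6c r2=0x57 r3=0xfc r4=0xf4  N=0 Z=0
-- IRQ taken; context saved, return-PC = 5 --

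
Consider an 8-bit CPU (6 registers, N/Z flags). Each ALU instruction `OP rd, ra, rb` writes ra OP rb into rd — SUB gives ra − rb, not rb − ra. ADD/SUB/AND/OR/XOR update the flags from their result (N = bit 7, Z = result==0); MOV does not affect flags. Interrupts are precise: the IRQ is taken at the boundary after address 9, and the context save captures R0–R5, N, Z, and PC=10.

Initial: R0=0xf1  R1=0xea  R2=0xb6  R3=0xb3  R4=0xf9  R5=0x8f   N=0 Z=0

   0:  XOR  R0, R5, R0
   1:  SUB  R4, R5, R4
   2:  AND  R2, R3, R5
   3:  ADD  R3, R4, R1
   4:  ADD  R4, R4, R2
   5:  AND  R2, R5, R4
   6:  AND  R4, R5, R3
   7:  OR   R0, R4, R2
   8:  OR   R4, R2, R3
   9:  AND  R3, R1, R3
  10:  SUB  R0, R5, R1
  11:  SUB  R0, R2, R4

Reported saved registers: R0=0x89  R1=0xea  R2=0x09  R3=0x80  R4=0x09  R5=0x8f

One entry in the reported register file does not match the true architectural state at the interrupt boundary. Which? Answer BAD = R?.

BAD = R4

after  0: R0=0x7e R1=0xea R2=0xb6 R3=0xb3 R4=0xf9 R5=0x8f  N=0 Z=0
after  1: R0=0x7e R1=0xea R2=0xb6 R3=0xb3 R4=0x96 R5=0x8f  N=1 Z=0
after  2: R0=0x7e R1=0xea R2=0x83 R3=0xb3 R4=0x96 R5=0x8f  N=1 Z=0
after  3: R0=0x7e R1=0xea R2=0x83 R3=0x80 R4=0x96 R5=0x8f  N=1 Z=0
after  4: R0=0x7e R1=0xea R2=0x83 R3=0x80 R4=0x19 R5=0x8f  N=0 Z=0
after  5: R0=0x7e R1=0xea R2=0x09 R3=0x80 R4=0x19 R5=0x8f  N=0 Z=0
after  6: R0=0x7e R1=0xea R2=0x09 R3=0x80 R4=0x80 R5=0x8f  N=1 Z=0
after  7: R0=0x89 R1=0xea R2=0x09 R3=0x80 R4=0x80 R5=0x8f  N=1 Z=0
after  8: R0=0x89 R1=0xea R2=0x09 R3=0x80 R4=0x89 R5=0x8f  N=1 Z=0
after  9: R0=0x89 R1=0xea R2=0x09 R3=0x80 R4=0x89 R5=0x8f  N=1 Z=0
-- IRQ taken; context saved, return-PC = 10 --
mismatch: R4: reported 0x09 vs actual 0x89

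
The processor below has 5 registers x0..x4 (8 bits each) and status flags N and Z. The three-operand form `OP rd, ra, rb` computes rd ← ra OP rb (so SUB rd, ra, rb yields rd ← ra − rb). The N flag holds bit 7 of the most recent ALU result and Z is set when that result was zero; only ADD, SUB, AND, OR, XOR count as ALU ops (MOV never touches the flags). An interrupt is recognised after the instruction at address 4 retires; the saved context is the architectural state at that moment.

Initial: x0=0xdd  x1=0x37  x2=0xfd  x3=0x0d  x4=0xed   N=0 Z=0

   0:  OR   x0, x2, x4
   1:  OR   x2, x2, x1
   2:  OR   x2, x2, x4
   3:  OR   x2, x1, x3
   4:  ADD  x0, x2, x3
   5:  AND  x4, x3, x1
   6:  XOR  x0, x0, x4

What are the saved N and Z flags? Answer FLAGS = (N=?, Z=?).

after  0: x0=0xfd x1=0x37 x2=0xfd x3=0x0d x4=0xed  N=1 Z=0
after  1: x0=0xfd x1=0x37 x2=0xff x3=0x0d x4=0xed  N=1 Z=0
after  2: x0=0xfd x1=0x37 x2=0xff x3=0x0d x4=0xed  N=1 Z=0
after  3: x0=0xfd x1=0x37 x2=0x3f x3=0x0d x4=0xed  N=0 Z=0
after  4: x0=0x4c x1=0x37 x2=0x3f x3=0x0d x4=0xed  N=0 Z=0
-- IRQ taken; context saved, return-PC = 5 --

FLAGS = (N=0, Z=0)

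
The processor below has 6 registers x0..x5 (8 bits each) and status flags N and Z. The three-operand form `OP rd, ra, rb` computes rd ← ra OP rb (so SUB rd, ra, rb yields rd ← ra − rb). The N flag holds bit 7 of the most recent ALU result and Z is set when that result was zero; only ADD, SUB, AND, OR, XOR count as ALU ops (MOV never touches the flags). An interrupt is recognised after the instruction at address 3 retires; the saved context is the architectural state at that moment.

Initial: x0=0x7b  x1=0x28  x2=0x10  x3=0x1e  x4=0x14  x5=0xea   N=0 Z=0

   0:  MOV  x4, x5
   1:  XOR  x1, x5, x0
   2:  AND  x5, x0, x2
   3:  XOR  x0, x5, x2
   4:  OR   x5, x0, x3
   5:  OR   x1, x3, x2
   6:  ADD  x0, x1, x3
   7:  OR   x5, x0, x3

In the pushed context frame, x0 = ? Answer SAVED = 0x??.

after  0: x0=0x7b x1=0x28 x2=0x10 x3=0x1e x4=0xea x5=0xea  N=0 Z=0
after  1: x0=0x7b x1=0x91 x2=0x10 x3=0x1e x4=0xea x5=0xea  N=1 Z=0
after  2: x0=0x7b x1=0x91 x2=0x10 x3=0x1e x4=0xea x5=0x10  N=0 Z=0
after  3: x0=0x00 x1=0x91 x2=0x10 x3=0x1e x4=0xea x5=0x10  N=0 Z=1
-- IRQ taken; context saved, return-PC = 4 --

SAVED = 0x00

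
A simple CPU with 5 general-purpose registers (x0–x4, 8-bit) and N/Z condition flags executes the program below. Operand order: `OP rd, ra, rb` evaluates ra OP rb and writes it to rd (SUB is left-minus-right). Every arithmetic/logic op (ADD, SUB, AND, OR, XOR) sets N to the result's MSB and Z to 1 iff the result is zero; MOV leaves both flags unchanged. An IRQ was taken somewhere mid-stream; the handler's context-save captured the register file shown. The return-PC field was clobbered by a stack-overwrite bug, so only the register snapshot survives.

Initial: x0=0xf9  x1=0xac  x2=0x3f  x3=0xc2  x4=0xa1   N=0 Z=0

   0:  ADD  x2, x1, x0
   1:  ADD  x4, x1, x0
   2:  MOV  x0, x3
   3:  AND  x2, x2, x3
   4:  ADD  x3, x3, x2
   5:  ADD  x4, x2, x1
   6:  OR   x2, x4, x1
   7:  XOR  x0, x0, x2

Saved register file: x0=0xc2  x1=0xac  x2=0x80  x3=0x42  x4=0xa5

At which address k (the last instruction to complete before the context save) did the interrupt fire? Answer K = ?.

K = 4

after  0: x0=0xf9 x1=0xac x2=0xa5 x3=0xc2 x4=0xa1  N=1 Z=0
after  1: x0=0xf9 x1=0xac x2=0xa5 x3=0xc2 x4=0xa5  N=1 Z=0
after  2: x0=0xc2 x1=0xac x2=0xa5 x3=0xc2 x4=0xa5  N=1 Z=0
after  3: x0=0xc2 x1=0xac x2=0x80 x3=0xc2 x4=0xa5  N=1 Z=0
after  4: x0=0xc2 x1=0xac x2=0x80 x3=0x42 x4=0xa5  N=0 Z=0
-- IRQ taken; context saved, return-PC = 5 --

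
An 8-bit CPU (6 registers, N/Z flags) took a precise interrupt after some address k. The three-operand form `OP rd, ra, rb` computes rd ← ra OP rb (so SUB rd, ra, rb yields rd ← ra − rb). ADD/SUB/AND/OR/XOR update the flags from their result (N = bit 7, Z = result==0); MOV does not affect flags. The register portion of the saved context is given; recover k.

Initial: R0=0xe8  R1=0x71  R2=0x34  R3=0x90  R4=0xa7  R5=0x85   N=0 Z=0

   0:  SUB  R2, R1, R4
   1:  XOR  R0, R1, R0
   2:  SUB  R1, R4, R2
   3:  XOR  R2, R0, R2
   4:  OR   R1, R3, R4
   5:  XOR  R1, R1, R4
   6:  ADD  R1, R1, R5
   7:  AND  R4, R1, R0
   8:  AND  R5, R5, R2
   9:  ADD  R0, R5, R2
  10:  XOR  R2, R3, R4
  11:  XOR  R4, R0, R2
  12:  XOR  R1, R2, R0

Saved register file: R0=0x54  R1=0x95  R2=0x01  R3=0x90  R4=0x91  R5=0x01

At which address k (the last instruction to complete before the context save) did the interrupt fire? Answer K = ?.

after  0: R0=0xe8 R1=0x71 R2=0xca R3=0x90 R4=0xa7 R5=0x85  N=1 Z=0
after  1: R0=0x99 R1=0x71 R2=0xca R3=0x90 R4=0xa7 R5=0x85  N=1 Z=0
after  2: R0=0x99 R1=0xdd R2=0xca R3=0x90 R4=0xa7 R5=0x85  N=1 Z=0
after  3: R0=0x99 R1=0xdd R2=0x53 R3=0x90 R4=0xa7 R5=0x85  N=0 Z=0
after  4: R0=0x99 R1=0xb7 R2=0x53 R3=0x90 R4=0xa7 R5=0x85  N=1 Z=0
after  5: R0=0x99 R1=0x10 R2=0x53 R3=0x90 R4=0xa7 R5=0x85  N=0 Z=0
after  6: R0=0x99 R1=0x95 R2=0x53 R3=0x90 R4=0xa7 R5=0x85  N=1 Z=0
after  7: R0=0x99 R1=0x95 R2=0x53 R3=0x90 R4=0x91 R5=0x85  N=1 Z=0
after  8: R0=0x99 R1=0x95 R2=0x53 R3=0x90 R4=0x91 R5=0x01  N=0 Z=0
after  9: R0=0x54 R1=0x95 R2=0x53 R3=0x90 R4=0x91 R5=0x01  N=0 Z=0
after 10: R0=0x54 R1=0x95 R2=0x01 R3=0x90 R4=0x91 R5=0x01  N=0 Z=0
-- IRQ taken; context saved, return-PC = 11 --

K = 10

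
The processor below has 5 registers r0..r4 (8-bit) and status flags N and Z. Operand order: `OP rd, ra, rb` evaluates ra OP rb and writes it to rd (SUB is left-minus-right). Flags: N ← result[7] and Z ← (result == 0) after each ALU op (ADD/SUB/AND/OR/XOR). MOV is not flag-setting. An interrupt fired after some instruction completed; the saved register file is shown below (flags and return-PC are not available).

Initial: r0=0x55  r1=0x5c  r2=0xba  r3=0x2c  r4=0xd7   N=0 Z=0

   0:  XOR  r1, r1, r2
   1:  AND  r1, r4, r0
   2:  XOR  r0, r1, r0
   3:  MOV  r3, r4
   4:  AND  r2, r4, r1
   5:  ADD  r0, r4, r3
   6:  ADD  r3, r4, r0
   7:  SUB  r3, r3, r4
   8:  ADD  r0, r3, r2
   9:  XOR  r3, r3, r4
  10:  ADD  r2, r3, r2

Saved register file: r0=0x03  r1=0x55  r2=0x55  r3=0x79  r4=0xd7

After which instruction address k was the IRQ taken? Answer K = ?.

K = 9

after  0: r0=0x55 r1=0xe6 r2=0xba r3=0x2c r4=0xd7  N=1 Z=0
after  1: r0=0x55 r1=0x55 r2=0xba r3=0x2c r4=0xd7  N=0 Z=0
after  2: r0=0x00 r1=0x55 r2=0xba r3=0x2c r4=0xd7  N=0 Z=1
after  3: r0=0x00 r1=0x55 r2=0xba r3=0xd7 r4=0xd7  N=0 Z=1
after  4: r0=0x00 r1=0x55 r2=0x55 r3=0xd7 r4=0xd7  N=0 Z=0
after  5: r0=0xae r1=0x55 r2=0x55 r3=0xd7 r4=0xd7  N=1 Z=0
after  6: r0=0xae r1=0x55 r2=0x55 r3=0x85 r4=0xd7  N=1 Z=0
after  7: r0=0xae r1=0x55 r2=0x55 r3=0xae r4=0xd7  N=1 Z=0
after  8: r0=0x03 r1=0x55 r2=0x55 r3=0xae r4=0xd7  N=0 Z=0
after  9: r0=0x03 r1=0x55 r2=0x55 r3=0x79 r4=0xd7  N=0 Z=0
-- IRQ taken; context saved, return-PC = 10 --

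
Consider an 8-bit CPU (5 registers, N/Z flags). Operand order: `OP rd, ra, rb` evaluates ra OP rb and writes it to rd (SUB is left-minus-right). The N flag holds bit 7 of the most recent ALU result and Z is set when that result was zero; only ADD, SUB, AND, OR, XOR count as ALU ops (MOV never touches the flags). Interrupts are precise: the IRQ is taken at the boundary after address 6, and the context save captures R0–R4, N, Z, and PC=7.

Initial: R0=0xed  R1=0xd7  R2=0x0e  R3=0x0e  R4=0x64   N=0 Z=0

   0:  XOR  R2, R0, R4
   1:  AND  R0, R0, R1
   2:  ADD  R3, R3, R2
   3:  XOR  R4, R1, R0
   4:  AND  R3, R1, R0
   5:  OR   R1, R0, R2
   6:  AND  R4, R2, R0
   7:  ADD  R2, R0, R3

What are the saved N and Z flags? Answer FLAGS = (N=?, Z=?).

FLAGS = (N=1, Z=0)

after  0: R0=0xed R1=0xd7 R2=0x89 R3=0x0e R4=0x64  N=1 Z=0
after  1: R0=0xc5 R1=0xd7 R2=0x89 R3=0x0e R4=0x64  N=1 Z=0
after  2: R0=0xc5 R1=0xd7 R2=0x89 R3=0x97 R4=0x64  N=1 Z=0
after  3: R0=0xc5 R1=0xd7 R2=0x89 R3=0x97 R4=0x12  N=0 Z=0
after  4: R0=0xc5 R1=0xd7 R2=0x89 R3=0xc5 R4=0x12  N=1 Z=0
after  5: R0=0xc5 R1=0xcd R2=0x89 R3=0xc5 R4=0x12  N=1 Z=0
after  6: R0=0xc5 R1=0xcd R2=0x89 R3=0xc5 R4=0x81  N=1 Z=0
-- IRQ taken; context saved, return-PC = 7 --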